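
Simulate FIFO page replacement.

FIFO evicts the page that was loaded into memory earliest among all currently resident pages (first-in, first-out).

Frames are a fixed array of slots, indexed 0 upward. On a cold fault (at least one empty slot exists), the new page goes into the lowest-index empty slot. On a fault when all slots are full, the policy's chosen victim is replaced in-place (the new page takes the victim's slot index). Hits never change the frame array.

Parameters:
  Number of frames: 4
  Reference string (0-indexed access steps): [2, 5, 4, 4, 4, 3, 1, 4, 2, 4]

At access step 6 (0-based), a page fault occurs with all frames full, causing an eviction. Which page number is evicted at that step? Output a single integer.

Step 0: ref 2 -> FAULT, frames=[2,-,-,-]
Step 1: ref 5 -> FAULT, frames=[2,5,-,-]
Step 2: ref 4 -> FAULT, frames=[2,5,4,-]
Step 3: ref 4 -> HIT, frames=[2,5,4,-]
Step 4: ref 4 -> HIT, frames=[2,5,4,-]
Step 5: ref 3 -> FAULT, frames=[2,5,4,3]
Step 6: ref 1 -> FAULT, evict 2, frames=[1,5,4,3]
At step 6: evicted page 2

Answer: 2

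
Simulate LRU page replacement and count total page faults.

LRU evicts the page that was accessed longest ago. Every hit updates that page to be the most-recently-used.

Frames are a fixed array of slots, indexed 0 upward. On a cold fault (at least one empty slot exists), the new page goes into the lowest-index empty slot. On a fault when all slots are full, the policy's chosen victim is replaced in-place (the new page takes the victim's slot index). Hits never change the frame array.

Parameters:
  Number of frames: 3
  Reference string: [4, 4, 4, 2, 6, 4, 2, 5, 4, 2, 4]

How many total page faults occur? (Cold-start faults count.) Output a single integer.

Answer: 4

Derivation:
Step 0: ref 4 → FAULT, frames=[4,-,-]
Step 1: ref 4 → HIT, frames=[4,-,-]
Step 2: ref 4 → HIT, frames=[4,-,-]
Step 3: ref 2 → FAULT, frames=[4,2,-]
Step 4: ref 6 → FAULT, frames=[4,2,6]
Step 5: ref 4 → HIT, frames=[4,2,6]
Step 6: ref 2 → HIT, frames=[4,2,6]
Step 7: ref 5 → FAULT (evict 6), frames=[4,2,5]
Step 8: ref 4 → HIT, frames=[4,2,5]
Step 9: ref 2 → HIT, frames=[4,2,5]
Step 10: ref 4 → HIT, frames=[4,2,5]
Total faults: 4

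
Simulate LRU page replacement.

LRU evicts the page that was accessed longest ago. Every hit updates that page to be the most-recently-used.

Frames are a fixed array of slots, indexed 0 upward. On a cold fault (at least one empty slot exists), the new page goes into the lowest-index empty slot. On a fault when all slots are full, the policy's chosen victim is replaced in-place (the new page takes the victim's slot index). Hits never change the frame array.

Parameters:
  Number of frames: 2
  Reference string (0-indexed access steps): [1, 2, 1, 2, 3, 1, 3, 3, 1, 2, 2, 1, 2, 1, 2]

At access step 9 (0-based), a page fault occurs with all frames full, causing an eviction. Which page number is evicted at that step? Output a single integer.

Answer: 3

Derivation:
Step 0: ref 1 -> FAULT, frames=[1,-]
Step 1: ref 2 -> FAULT, frames=[1,2]
Step 2: ref 1 -> HIT, frames=[1,2]
Step 3: ref 2 -> HIT, frames=[1,2]
Step 4: ref 3 -> FAULT, evict 1, frames=[3,2]
Step 5: ref 1 -> FAULT, evict 2, frames=[3,1]
Step 6: ref 3 -> HIT, frames=[3,1]
Step 7: ref 3 -> HIT, frames=[3,1]
Step 8: ref 1 -> HIT, frames=[3,1]
Step 9: ref 2 -> FAULT, evict 3, frames=[2,1]
At step 9: evicted page 3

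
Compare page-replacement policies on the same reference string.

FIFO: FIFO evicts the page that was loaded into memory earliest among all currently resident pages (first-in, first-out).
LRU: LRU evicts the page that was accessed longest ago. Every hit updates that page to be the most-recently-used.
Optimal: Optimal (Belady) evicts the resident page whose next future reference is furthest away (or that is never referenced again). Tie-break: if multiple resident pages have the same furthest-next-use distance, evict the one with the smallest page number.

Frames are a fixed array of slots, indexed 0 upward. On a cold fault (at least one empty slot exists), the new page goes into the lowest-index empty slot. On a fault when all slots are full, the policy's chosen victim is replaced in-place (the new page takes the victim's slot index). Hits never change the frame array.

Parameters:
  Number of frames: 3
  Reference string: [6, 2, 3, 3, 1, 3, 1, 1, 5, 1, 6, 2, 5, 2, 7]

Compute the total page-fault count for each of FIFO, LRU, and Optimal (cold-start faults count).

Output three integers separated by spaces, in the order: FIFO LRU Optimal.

--- FIFO ---
  step 0: ref 6 -> FAULT, frames=[6,-,-] (faults so far: 1)
  step 1: ref 2 -> FAULT, frames=[6,2,-] (faults so far: 2)
  step 2: ref 3 -> FAULT, frames=[6,2,3] (faults so far: 3)
  step 3: ref 3 -> HIT, frames=[6,2,3] (faults so far: 3)
  step 4: ref 1 -> FAULT, evict 6, frames=[1,2,3] (faults so far: 4)
  step 5: ref 3 -> HIT, frames=[1,2,3] (faults so far: 4)
  step 6: ref 1 -> HIT, frames=[1,2,3] (faults so far: 4)
  step 7: ref 1 -> HIT, frames=[1,2,3] (faults so far: 4)
  step 8: ref 5 -> FAULT, evict 2, frames=[1,5,3] (faults so far: 5)
  step 9: ref 1 -> HIT, frames=[1,5,3] (faults so far: 5)
  step 10: ref 6 -> FAULT, evict 3, frames=[1,5,6] (faults so far: 6)
  step 11: ref 2 -> FAULT, evict 1, frames=[2,5,6] (faults so far: 7)
  step 12: ref 5 -> HIT, frames=[2,5,6] (faults so far: 7)
  step 13: ref 2 -> HIT, frames=[2,5,6] (faults so far: 7)
  step 14: ref 7 -> FAULT, evict 5, frames=[2,7,6] (faults so far: 8)
  FIFO total faults: 8
--- LRU ---
  step 0: ref 6 -> FAULT, frames=[6,-,-] (faults so far: 1)
  step 1: ref 2 -> FAULT, frames=[6,2,-] (faults so far: 2)
  step 2: ref 3 -> FAULT, frames=[6,2,3] (faults so far: 3)
  step 3: ref 3 -> HIT, frames=[6,2,3] (faults so far: 3)
  step 4: ref 1 -> FAULT, evict 6, frames=[1,2,3] (faults so far: 4)
  step 5: ref 3 -> HIT, frames=[1,2,3] (faults so far: 4)
  step 6: ref 1 -> HIT, frames=[1,2,3] (faults so far: 4)
  step 7: ref 1 -> HIT, frames=[1,2,3] (faults so far: 4)
  step 8: ref 5 -> FAULT, evict 2, frames=[1,5,3] (faults so far: 5)
  step 9: ref 1 -> HIT, frames=[1,5,3] (faults so far: 5)
  step 10: ref 6 -> FAULT, evict 3, frames=[1,5,6] (faults so far: 6)
  step 11: ref 2 -> FAULT, evict 5, frames=[1,2,6] (faults so far: 7)
  step 12: ref 5 -> FAULT, evict 1, frames=[5,2,6] (faults so far: 8)
  step 13: ref 2 -> HIT, frames=[5,2,6] (faults so far: 8)
  step 14: ref 7 -> FAULT, evict 6, frames=[5,2,7] (faults so far: 9)
  LRU total faults: 9
--- Optimal ---
  step 0: ref 6 -> FAULT, frames=[6,-,-] (faults so far: 1)
  step 1: ref 2 -> FAULT, frames=[6,2,-] (faults so far: 2)
  step 2: ref 3 -> FAULT, frames=[6,2,3] (faults so far: 3)
  step 3: ref 3 -> HIT, frames=[6,2,3] (faults so far: 3)
  step 4: ref 1 -> FAULT, evict 2, frames=[6,1,3] (faults so far: 4)
  step 5: ref 3 -> HIT, frames=[6,1,3] (faults so far: 4)
  step 6: ref 1 -> HIT, frames=[6,1,3] (faults so far: 4)
  step 7: ref 1 -> HIT, frames=[6,1,3] (faults so far: 4)
  step 8: ref 5 -> FAULT, evict 3, frames=[6,1,5] (faults so far: 5)
  step 9: ref 1 -> HIT, frames=[6,1,5] (faults so far: 5)
  step 10: ref 6 -> HIT, frames=[6,1,5] (faults so far: 5)
  step 11: ref 2 -> FAULT, evict 1, frames=[6,2,5] (faults so far: 6)
  step 12: ref 5 -> HIT, frames=[6,2,5] (faults so far: 6)
  step 13: ref 2 -> HIT, frames=[6,2,5] (faults so far: 6)
  step 14: ref 7 -> FAULT, evict 2, frames=[6,7,5] (faults so far: 7)
  Optimal total faults: 7

Answer: 8 9 7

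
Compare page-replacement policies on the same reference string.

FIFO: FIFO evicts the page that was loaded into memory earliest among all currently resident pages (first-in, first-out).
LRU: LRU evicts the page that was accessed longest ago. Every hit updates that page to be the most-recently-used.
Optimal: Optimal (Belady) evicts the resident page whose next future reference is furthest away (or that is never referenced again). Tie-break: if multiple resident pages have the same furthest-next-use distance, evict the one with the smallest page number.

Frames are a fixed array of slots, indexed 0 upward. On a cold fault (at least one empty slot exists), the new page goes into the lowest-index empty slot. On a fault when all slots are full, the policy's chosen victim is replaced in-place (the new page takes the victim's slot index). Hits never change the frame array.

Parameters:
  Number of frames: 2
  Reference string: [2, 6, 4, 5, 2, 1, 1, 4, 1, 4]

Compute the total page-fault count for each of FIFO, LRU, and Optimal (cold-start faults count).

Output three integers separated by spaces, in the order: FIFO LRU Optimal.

Answer: 7 7 6

Derivation:
--- FIFO ---
  step 0: ref 2 -> FAULT, frames=[2,-] (faults so far: 1)
  step 1: ref 6 -> FAULT, frames=[2,6] (faults so far: 2)
  step 2: ref 4 -> FAULT, evict 2, frames=[4,6] (faults so far: 3)
  step 3: ref 5 -> FAULT, evict 6, frames=[4,5] (faults so far: 4)
  step 4: ref 2 -> FAULT, evict 4, frames=[2,5] (faults so far: 5)
  step 5: ref 1 -> FAULT, evict 5, frames=[2,1] (faults so far: 6)
  step 6: ref 1 -> HIT, frames=[2,1] (faults so far: 6)
  step 7: ref 4 -> FAULT, evict 2, frames=[4,1] (faults so far: 7)
  step 8: ref 1 -> HIT, frames=[4,1] (faults so far: 7)
  step 9: ref 4 -> HIT, frames=[4,1] (faults so far: 7)
  FIFO total faults: 7
--- LRU ---
  step 0: ref 2 -> FAULT, frames=[2,-] (faults so far: 1)
  step 1: ref 6 -> FAULT, frames=[2,6] (faults so far: 2)
  step 2: ref 4 -> FAULT, evict 2, frames=[4,6] (faults so far: 3)
  step 3: ref 5 -> FAULT, evict 6, frames=[4,5] (faults so far: 4)
  step 4: ref 2 -> FAULT, evict 4, frames=[2,5] (faults so far: 5)
  step 5: ref 1 -> FAULT, evict 5, frames=[2,1] (faults so far: 6)
  step 6: ref 1 -> HIT, frames=[2,1] (faults so far: 6)
  step 7: ref 4 -> FAULT, evict 2, frames=[4,1] (faults so far: 7)
  step 8: ref 1 -> HIT, frames=[4,1] (faults so far: 7)
  step 9: ref 4 -> HIT, frames=[4,1] (faults so far: 7)
  LRU total faults: 7
--- Optimal ---
  step 0: ref 2 -> FAULT, frames=[2,-] (faults so far: 1)
  step 1: ref 6 -> FAULT, frames=[2,6] (faults so far: 2)
  step 2: ref 4 -> FAULT, evict 6, frames=[2,4] (faults so far: 3)
  step 3: ref 5 -> FAULT, evict 4, frames=[2,5] (faults so far: 4)
  step 4: ref 2 -> HIT, frames=[2,5] (faults so far: 4)
  step 5: ref 1 -> FAULT, evict 2, frames=[1,5] (faults so far: 5)
  step 6: ref 1 -> HIT, frames=[1,5] (faults so far: 5)
  step 7: ref 4 -> FAULT, evict 5, frames=[1,4] (faults so far: 6)
  step 8: ref 1 -> HIT, frames=[1,4] (faults so far: 6)
  step 9: ref 4 -> HIT, frames=[1,4] (faults so far: 6)
  Optimal total faults: 6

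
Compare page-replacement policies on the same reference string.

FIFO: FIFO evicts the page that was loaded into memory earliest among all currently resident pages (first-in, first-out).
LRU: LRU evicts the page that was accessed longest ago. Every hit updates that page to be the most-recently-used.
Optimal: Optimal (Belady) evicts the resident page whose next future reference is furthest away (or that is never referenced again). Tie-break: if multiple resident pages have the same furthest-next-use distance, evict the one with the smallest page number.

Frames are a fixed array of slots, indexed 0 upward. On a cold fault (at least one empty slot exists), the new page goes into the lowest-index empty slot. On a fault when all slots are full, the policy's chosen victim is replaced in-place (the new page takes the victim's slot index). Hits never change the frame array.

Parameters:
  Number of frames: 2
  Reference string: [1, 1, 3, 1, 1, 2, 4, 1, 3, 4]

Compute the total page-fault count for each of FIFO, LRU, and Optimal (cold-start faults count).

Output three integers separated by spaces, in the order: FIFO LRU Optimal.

--- FIFO ---
  step 0: ref 1 -> FAULT, frames=[1,-] (faults so far: 1)
  step 1: ref 1 -> HIT, frames=[1,-] (faults so far: 1)
  step 2: ref 3 -> FAULT, frames=[1,3] (faults so far: 2)
  step 3: ref 1 -> HIT, frames=[1,3] (faults so far: 2)
  step 4: ref 1 -> HIT, frames=[1,3] (faults so far: 2)
  step 5: ref 2 -> FAULT, evict 1, frames=[2,3] (faults so far: 3)
  step 6: ref 4 -> FAULT, evict 3, frames=[2,4] (faults so far: 4)
  step 7: ref 1 -> FAULT, evict 2, frames=[1,4] (faults so far: 5)
  step 8: ref 3 -> FAULT, evict 4, frames=[1,3] (faults so far: 6)
  step 9: ref 4 -> FAULT, evict 1, frames=[4,3] (faults so far: 7)
  FIFO total faults: 7
--- LRU ---
  step 0: ref 1 -> FAULT, frames=[1,-] (faults so far: 1)
  step 1: ref 1 -> HIT, frames=[1,-] (faults so far: 1)
  step 2: ref 3 -> FAULT, frames=[1,3] (faults so far: 2)
  step 3: ref 1 -> HIT, frames=[1,3] (faults so far: 2)
  step 4: ref 1 -> HIT, frames=[1,3] (faults so far: 2)
  step 5: ref 2 -> FAULT, evict 3, frames=[1,2] (faults so far: 3)
  step 6: ref 4 -> FAULT, evict 1, frames=[4,2] (faults so far: 4)
  step 7: ref 1 -> FAULT, evict 2, frames=[4,1] (faults so far: 5)
  step 8: ref 3 -> FAULT, evict 4, frames=[3,1] (faults so far: 6)
  step 9: ref 4 -> FAULT, evict 1, frames=[3,4] (faults so far: 7)
  LRU total faults: 7
--- Optimal ---
  step 0: ref 1 -> FAULT, frames=[1,-] (faults so far: 1)
  step 1: ref 1 -> HIT, frames=[1,-] (faults so far: 1)
  step 2: ref 3 -> FAULT, frames=[1,3] (faults so far: 2)
  step 3: ref 1 -> HIT, frames=[1,3] (faults so far: 2)
  step 4: ref 1 -> HIT, frames=[1,3] (faults so far: 2)
  step 5: ref 2 -> FAULT, evict 3, frames=[1,2] (faults so far: 3)
  step 6: ref 4 -> FAULT, evict 2, frames=[1,4] (faults so far: 4)
  step 7: ref 1 -> HIT, frames=[1,4] (faults so far: 4)
  step 8: ref 3 -> FAULT, evict 1, frames=[3,4] (faults so far: 5)
  step 9: ref 4 -> HIT, frames=[3,4] (faults so far: 5)
  Optimal total faults: 5

Answer: 7 7 5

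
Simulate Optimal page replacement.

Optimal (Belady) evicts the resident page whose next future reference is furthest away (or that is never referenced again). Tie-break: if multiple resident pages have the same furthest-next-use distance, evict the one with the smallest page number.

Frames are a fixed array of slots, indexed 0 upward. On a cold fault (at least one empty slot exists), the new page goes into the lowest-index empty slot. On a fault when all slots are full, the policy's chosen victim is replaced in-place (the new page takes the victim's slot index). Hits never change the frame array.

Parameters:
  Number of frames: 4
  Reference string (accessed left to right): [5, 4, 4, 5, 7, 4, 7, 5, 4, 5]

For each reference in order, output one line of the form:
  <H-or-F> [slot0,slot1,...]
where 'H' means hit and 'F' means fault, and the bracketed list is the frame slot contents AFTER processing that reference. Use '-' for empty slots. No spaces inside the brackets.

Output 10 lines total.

F [5,-,-,-]
F [5,4,-,-]
H [5,4,-,-]
H [5,4,-,-]
F [5,4,7,-]
H [5,4,7,-]
H [5,4,7,-]
H [5,4,7,-]
H [5,4,7,-]
H [5,4,7,-]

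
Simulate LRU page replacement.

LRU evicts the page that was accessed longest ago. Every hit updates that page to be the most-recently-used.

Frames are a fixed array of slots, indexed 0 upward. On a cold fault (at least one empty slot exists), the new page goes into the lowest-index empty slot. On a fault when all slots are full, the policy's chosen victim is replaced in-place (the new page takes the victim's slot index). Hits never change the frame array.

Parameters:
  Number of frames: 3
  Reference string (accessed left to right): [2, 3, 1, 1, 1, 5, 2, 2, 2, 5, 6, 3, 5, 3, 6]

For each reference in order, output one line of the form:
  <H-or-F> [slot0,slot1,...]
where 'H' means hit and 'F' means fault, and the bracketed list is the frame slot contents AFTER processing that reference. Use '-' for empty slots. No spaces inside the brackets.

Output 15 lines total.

F [2,-,-]
F [2,3,-]
F [2,3,1]
H [2,3,1]
H [2,3,1]
F [5,3,1]
F [5,2,1]
H [5,2,1]
H [5,2,1]
H [5,2,1]
F [5,2,6]
F [5,3,6]
H [5,3,6]
H [5,3,6]
H [5,3,6]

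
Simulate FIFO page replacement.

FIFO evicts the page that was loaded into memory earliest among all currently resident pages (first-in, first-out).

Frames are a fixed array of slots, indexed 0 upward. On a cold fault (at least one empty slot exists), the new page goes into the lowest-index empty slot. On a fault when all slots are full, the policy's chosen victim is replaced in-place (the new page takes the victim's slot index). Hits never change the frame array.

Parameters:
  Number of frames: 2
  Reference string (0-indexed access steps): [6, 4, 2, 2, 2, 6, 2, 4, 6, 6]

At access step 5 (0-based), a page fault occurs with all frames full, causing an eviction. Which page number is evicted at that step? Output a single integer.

Step 0: ref 6 -> FAULT, frames=[6,-]
Step 1: ref 4 -> FAULT, frames=[6,4]
Step 2: ref 2 -> FAULT, evict 6, frames=[2,4]
Step 3: ref 2 -> HIT, frames=[2,4]
Step 4: ref 2 -> HIT, frames=[2,4]
Step 5: ref 6 -> FAULT, evict 4, frames=[2,6]
At step 5: evicted page 4

Answer: 4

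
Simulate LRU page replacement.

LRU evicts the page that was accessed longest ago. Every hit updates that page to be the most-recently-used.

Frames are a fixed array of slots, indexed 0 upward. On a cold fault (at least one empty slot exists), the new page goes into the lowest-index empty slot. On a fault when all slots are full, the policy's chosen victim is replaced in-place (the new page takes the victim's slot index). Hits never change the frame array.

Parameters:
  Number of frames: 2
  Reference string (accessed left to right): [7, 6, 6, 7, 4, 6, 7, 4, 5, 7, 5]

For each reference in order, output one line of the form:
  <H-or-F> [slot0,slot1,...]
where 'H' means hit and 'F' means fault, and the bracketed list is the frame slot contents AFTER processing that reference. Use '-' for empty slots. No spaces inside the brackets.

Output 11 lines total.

F [7,-]
F [7,6]
H [7,6]
H [7,6]
F [7,4]
F [6,4]
F [6,7]
F [4,7]
F [4,5]
F [7,5]
H [7,5]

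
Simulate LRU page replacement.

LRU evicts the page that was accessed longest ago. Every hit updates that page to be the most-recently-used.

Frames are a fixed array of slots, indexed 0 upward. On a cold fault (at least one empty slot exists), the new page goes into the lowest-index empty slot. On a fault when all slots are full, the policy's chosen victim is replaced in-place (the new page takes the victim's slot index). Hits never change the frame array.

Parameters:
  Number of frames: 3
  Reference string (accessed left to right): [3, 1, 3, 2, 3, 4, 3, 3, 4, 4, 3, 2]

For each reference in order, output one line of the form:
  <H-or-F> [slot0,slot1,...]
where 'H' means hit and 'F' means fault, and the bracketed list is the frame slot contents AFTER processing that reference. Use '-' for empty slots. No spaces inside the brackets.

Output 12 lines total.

F [3,-,-]
F [3,1,-]
H [3,1,-]
F [3,1,2]
H [3,1,2]
F [3,4,2]
H [3,4,2]
H [3,4,2]
H [3,4,2]
H [3,4,2]
H [3,4,2]
H [3,4,2]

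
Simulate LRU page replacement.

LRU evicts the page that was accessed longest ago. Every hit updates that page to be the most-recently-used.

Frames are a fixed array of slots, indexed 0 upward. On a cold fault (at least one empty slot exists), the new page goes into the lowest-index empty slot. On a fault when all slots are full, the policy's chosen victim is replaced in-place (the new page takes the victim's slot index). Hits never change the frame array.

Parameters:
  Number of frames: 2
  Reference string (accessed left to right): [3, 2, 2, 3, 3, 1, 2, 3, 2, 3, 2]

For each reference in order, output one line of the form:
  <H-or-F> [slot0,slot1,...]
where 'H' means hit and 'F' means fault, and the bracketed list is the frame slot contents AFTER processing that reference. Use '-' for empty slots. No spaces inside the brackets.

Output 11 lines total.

F [3,-]
F [3,2]
H [3,2]
H [3,2]
H [3,2]
F [3,1]
F [2,1]
F [2,3]
H [2,3]
H [2,3]
H [2,3]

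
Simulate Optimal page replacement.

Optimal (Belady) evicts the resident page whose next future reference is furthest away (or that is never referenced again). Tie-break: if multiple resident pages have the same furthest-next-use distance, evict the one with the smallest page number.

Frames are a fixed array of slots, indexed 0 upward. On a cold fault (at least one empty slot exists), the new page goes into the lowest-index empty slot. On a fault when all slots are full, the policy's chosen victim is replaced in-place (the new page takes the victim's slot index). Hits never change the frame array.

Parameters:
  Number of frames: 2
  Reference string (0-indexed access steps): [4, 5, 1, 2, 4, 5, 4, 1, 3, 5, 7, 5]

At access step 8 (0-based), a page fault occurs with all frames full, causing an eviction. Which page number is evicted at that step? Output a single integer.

Step 0: ref 4 -> FAULT, frames=[4,-]
Step 1: ref 5 -> FAULT, frames=[4,5]
Step 2: ref 1 -> FAULT, evict 5, frames=[4,1]
Step 3: ref 2 -> FAULT, evict 1, frames=[4,2]
Step 4: ref 4 -> HIT, frames=[4,2]
Step 5: ref 5 -> FAULT, evict 2, frames=[4,5]
Step 6: ref 4 -> HIT, frames=[4,5]
Step 7: ref 1 -> FAULT, evict 4, frames=[1,5]
Step 8: ref 3 -> FAULT, evict 1, frames=[3,5]
At step 8: evicted page 1

Answer: 1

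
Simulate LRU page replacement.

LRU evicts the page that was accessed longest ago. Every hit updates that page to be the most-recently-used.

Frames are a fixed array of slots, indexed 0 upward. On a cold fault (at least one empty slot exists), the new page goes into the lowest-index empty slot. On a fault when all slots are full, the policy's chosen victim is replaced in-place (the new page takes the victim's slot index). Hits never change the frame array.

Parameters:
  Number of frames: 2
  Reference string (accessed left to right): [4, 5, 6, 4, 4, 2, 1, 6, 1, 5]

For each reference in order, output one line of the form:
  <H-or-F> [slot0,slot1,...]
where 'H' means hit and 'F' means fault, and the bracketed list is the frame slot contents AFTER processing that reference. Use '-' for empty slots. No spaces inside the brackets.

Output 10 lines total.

F [4,-]
F [4,5]
F [6,5]
F [6,4]
H [6,4]
F [2,4]
F [2,1]
F [6,1]
H [6,1]
F [5,1]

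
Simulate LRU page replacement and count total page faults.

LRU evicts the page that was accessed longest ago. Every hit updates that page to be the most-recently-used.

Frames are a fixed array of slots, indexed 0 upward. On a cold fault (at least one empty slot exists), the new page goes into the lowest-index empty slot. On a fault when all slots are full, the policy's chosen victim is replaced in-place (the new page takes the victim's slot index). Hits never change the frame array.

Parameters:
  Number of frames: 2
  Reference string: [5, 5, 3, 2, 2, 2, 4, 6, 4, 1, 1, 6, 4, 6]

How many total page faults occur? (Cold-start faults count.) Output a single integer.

Answer: 8

Derivation:
Step 0: ref 5 → FAULT, frames=[5,-]
Step 1: ref 5 → HIT, frames=[5,-]
Step 2: ref 3 → FAULT, frames=[5,3]
Step 3: ref 2 → FAULT (evict 5), frames=[2,3]
Step 4: ref 2 → HIT, frames=[2,3]
Step 5: ref 2 → HIT, frames=[2,3]
Step 6: ref 4 → FAULT (evict 3), frames=[2,4]
Step 7: ref 6 → FAULT (evict 2), frames=[6,4]
Step 8: ref 4 → HIT, frames=[6,4]
Step 9: ref 1 → FAULT (evict 6), frames=[1,4]
Step 10: ref 1 → HIT, frames=[1,4]
Step 11: ref 6 → FAULT (evict 4), frames=[1,6]
Step 12: ref 4 → FAULT (evict 1), frames=[4,6]
Step 13: ref 6 → HIT, frames=[4,6]
Total faults: 8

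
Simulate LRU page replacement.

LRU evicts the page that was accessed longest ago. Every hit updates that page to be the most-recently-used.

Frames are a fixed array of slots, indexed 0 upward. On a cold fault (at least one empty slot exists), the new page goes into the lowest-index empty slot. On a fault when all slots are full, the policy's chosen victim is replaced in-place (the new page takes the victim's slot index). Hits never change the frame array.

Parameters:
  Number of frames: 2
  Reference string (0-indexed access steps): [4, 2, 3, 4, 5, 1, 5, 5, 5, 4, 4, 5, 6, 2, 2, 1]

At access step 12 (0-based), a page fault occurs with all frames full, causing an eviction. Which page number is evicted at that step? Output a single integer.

Answer: 4

Derivation:
Step 0: ref 4 -> FAULT, frames=[4,-]
Step 1: ref 2 -> FAULT, frames=[4,2]
Step 2: ref 3 -> FAULT, evict 4, frames=[3,2]
Step 3: ref 4 -> FAULT, evict 2, frames=[3,4]
Step 4: ref 5 -> FAULT, evict 3, frames=[5,4]
Step 5: ref 1 -> FAULT, evict 4, frames=[5,1]
Step 6: ref 5 -> HIT, frames=[5,1]
Step 7: ref 5 -> HIT, frames=[5,1]
Step 8: ref 5 -> HIT, frames=[5,1]
Step 9: ref 4 -> FAULT, evict 1, frames=[5,4]
Step 10: ref 4 -> HIT, frames=[5,4]
Step 11: ref 5 -> HIT, frames=[5,4]
Step 12: ref 6 -> FAULT, evict 4, frames=[5,6]
At step 12: evicted page 4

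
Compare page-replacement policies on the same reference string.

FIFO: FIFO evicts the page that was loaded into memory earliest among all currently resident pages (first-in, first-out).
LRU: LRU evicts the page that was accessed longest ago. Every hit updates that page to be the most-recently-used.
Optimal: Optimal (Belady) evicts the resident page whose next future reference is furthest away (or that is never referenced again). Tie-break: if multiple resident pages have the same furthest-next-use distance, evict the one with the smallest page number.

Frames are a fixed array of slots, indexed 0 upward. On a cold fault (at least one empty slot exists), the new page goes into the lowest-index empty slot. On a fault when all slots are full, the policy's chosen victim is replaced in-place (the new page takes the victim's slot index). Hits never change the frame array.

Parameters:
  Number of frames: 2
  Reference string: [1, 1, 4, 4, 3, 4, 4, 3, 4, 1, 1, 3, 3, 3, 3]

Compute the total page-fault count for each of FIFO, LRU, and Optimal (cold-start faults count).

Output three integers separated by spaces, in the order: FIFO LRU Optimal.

Answer: 4 5 4

Derivation:
--- FIFO ---
  step 0: ref 1 -> FAULT, frames=[1,-] (faults so far: 1)
  step 1: ref 1 -> HIT, frames=[1,-] (faults so far: 1)
  step 2: ref 4 -> FAULT, frames=[1,4] (faults so far: 2)
  step 3: ref 4 -> HIT, frames=[1,4] (faults so far: 2)
  step 4: ref 3 -> FAULT, evict 1, frames=[3,4] (faults so far: 3)
  step 5: ref 4 -> HIT, frames=[3,4] (faults so far: 3)
  step 6: ref 4 -> HIT, frames=[3,4] (faults so far: 3)
  step 7: ref 3 -> HIT, frames=[3,4] (faults so far: 3)
  step 8: ref 4 -> HIT, frames=[3,4] (faults so far: 3)
  step 9: ref 1 -> FAULT, evict 4, frames=[3,1] (faults so far: 4)
  step 10: ref 1 -> HIT, frames=[3,1] (faults so far: 4)
  step 11: ref 3 -> HIT, frames=[3,1] (faults so far: 4)
  step 12: ref 3 -> HIT, frames=[3,1] (faults so far: 4)
  step 13: ref 3 -> HIT, frames=[3,1] (faults so far: 4)
  step 14: ref 3 -> HIT, frames=[3,1] (faults so far: 4)
  FIFO total faults: 4
--- LRU ---
  step 0: ref 1 -> FAULT, frames=[1,-] (faults so far: 1)
  step 1: ref 1 -> HIT, frames=[1,-] (faults so far: 1)
  step 2: ref 4 -> FAULT, frames=[1,4] (faults so far: 2)
  step 3: ref 4 -> HIT, frames=[1,4] (faults so far: 2)
  step 4: ref 3 -> FAULT, evict 1, frames=[3,4] (faults so far: 3)
  step 5: ref 4 -> HIT, frames=[3,4] (faults so far: 3)
  step 6: ref 4 -> HIT, frames=[3,4] (faults so far: 3)
  step 7: ref 3 -> HIT, frames=[3,4] (faults so far: 3)
  step 8: ref 4 -> HIT, frames=[3,4] (faults so far: 3)
  step 9: ref 1 -> FAULT, evict 3, frames=[1,4] (faults so far: 4)
  step 10: ref 1 -> HIT, frames=[1,4] (faults so far: 4)
  step 11: ref 3 -> FAULT, evict 4, frames=[1,3] (faults so far: 5)
  step 12: ref 3 -> HIT, frames=[1,3] (faults so far: 5)
  step 13: ref 3 -> HIT, frames=[1,3] (faults so far: 5)
  step 14: ref 3 -> HIT, frames=[1,3] (faults so far: 5)
  LRU total faults: 5
--- Optimal ---
  step 0: ref 1 -> FAULT, frames=[1,-] (faults so far: 1)
  step 1: ref 1 -> HIT, frames=[1,-] (faults so far: 1)
  step 2: ref 4 -> FAULT, frames=[1,4] (faults so far: 2)
  step 3: ref 4 -> HIT, frames=[1,4] (faults so far: 2)
  step 4: ref 3 -> FAULT, evict 1, frames=[3,4] (faults so far: 3)
  step 5: ref 4 -> HIT, frames=[3,4] (faults so far: 3)
  step 6: ref 4 -> HIT, frames=[3,4] (faults so far: 3)
  step 7: ref 3 -> HIT, frames=[3,4] (faults so far: 3)
  step 8: ref 4 -> HIT, frames=[3,4] (faults so far: 3)
  step 9: ref 1 -> FAULT, evict 4, frames=[3,1] (faults so far: 4)
  step 10: ref 1 -> HIT, frames=[3,1] (faults so far: 4)
  step 11: ref 3 -> HIT, frames=[3,1] (faults so far: 4)
  step 12: ref 3 -> HIT, frames=[3,1] (faults so far: 4)
  step 13: ref 3 -> HIT, frames=[3,1] (faults so far: 4)
  step 14: ref 3 -> HIT, frames=[3,1] (faults so far: 4)
  Optimal total faults: 4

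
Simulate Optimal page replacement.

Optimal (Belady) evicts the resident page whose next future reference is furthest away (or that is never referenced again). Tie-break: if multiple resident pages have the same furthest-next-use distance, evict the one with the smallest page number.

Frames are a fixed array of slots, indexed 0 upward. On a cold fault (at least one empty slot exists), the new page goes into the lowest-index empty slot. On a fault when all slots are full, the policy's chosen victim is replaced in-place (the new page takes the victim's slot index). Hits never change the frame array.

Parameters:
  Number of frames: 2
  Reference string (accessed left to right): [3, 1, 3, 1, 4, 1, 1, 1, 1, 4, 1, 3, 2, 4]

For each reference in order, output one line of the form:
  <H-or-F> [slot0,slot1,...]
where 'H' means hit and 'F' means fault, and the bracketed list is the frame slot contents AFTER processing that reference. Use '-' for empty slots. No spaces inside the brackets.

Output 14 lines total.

F [3,-]
F [3,1]
H [3,1]
H [3,1]
F [4,1]
H [4,1]
H [4,1]
H [4,1]
H [4,1]
H [4,1]
H [4,1]
F [4,3]
F [4,2]
H [4,2]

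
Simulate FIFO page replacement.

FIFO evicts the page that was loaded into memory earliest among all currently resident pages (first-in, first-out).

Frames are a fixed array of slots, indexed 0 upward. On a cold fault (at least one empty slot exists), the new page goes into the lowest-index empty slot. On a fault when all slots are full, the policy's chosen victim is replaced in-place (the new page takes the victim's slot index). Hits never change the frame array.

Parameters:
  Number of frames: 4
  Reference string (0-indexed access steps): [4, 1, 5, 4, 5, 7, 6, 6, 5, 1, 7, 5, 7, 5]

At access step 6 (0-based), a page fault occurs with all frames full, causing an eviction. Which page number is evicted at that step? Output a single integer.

Answer: 4

Derivation:
Step 0: ref 4 -> FAULT, frames=[4,-,-,-]
Step 1: ref 1 -> FAULT, frames=[4,1,-,-]
Step 2: ref 5 -> FAULT, frames=[4,1,5,-]
Step 3: ref 4 -> HIT, frames=[4,1,5,-]
Step 4: ref 5 -> HIT, frames=[4,1,5,-]
Step 5: ref 7 -> FAULT, frames=[4,1,5,7]
Step 6: ref 6 -> FAULT, evict 4, frames=[6,1,5,7]
At step 6: evicted page 4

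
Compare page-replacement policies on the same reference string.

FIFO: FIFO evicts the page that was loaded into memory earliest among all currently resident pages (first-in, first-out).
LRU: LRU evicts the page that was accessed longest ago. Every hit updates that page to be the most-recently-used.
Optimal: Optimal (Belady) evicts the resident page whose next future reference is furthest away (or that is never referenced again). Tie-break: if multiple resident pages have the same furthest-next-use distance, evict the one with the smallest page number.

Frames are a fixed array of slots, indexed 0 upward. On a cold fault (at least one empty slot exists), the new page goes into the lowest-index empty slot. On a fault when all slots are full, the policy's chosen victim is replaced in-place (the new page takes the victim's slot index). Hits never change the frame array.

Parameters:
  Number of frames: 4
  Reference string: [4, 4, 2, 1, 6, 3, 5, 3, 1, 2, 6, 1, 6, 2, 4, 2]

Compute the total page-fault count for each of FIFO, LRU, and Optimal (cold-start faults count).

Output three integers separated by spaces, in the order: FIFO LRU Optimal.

Answer: 10 9 8

Derivation:
--- FIFO ---
  step 0: ref 4 -> FAULT, frames=[4,-,-,-] (faults so far: 1)
  step 1: ref 4 -> HIT, frames=[4,-,-,-] (faults so far: 1)
  step 2: ref 2 -> FAULT, frames=[4,2,-,-] (faults so far: 2)
  step 3: ref 1 -> FAULT, frames=[4,2,1,-] (faults so far: 3)
  step 4: ref 6 -> FAULT, frames=[4,2,1,6] (faults so far: 4)
  step 5: ref 3 -> FAULT, evict 4, frames=[3,2,1,6] (faults so far: 5)
  step 6: ref 5 -> FAULT, evict 2, frames=[3,5,1,6] (faults so far: 6)
  step 7: ref 3 -> HIT, frames=[3,5,1,6] (faults so far: 6)
  step 8: ref 1 -> HIT, frames=[3,5,1,6] (faults so far: 6)
  step 9: ref 2 -> FAULT, evict 1, frames=[3,5,2,6] (faults so far: 7)
  step 10: ref 6 -> HIT, frames=[3,5,2,6] (faults so far: 7)
  step 11: ref 1 -> FAULT, evict 6, frames=[3,5,2,1] (faults so far: 8)
  step 12: ref 6 -> FAULT, evict 3, frames=[6,5,2,1] (faults so far: 9)
  step 13: ref 2 -> HIT, frames=[6,5,2,1] (faults so far: 9)
  step 14: ref 4 -> FAULT, evict 5, frames=[6,4,2,1] (faults so far: 10)
  step 15: ref 2 -> HIT, frames=[6,4,2,1] (faults so far: 10)
  FIFO total faults: 10
--- LRU ---
  step 0: ref 4 -> FAULT, frames=[4,-,-,-] (faults so far: 1)
  step 1: ref 4 -> HIT, frames=[4,-,-,-] (faults so far: 1)
  step 2: ref 2 -> FAULT, frames=[4,2,-,-] (faults so far: 2)
  step 3: ref 1 -> FAULT, frames=[4,2,1,-] (faults so far: 3)
  step 4: ref 6 -> FAULT, frames=[4,2,1,6] (faults so far: 4)
  step 5: ref 3 -> FAULT, evict 4, frames=[3,2,1,6] (faults so far: 5)
  step 6: ref 5 -> FAULT, evict 2, frames=[3,5,1,6] (faults so far: 6)
  step 7: ref 3 -> HIT, frames=[3,5,1,6] (faults so far: 6)
  step 8: ref 1 -> HIT, frames=[3,5,1,6] (faults so far: 6)
  step 9: ref 2 -> FAULT, evict 6, frames=[3,5,1,2] (faults so far: 7)
  step 10: ref 6 -> FAULT, evict 5, frames=[3,6,1,2] (faults so far: 8)
  step 11: ref 1 -> HIT, frames=[3,6,1,2] (faults so far: 8)
  step 12: ref 6 -> HIT, frames=[3,6,1,2] (faults so far: 8)
  step 13: ref 2 -> HIT, frames=[3,6,1,2] (faults so far: 8)
  step 14: ref 4 -> FAULT, evict 3, frames=[4,6,1,2] (faults so far: 9)
  step 15: ref 2 -> HIT, frames=[4,6,1,2] (faults so far: 9)
  LRU total faults: 9
--- Optimal ---
  step 0: ref 4 -> FAULT, frames=[4,-,-,-] (faults so far: 1)
  step 1: ref 4 -> HIT, frames=[4,-,-,-] (faults so far: 1)
  step 2: ref 2 -> FAULT, frames=[4,2,-,-] (faults so far: 2)
  step 3: ref 1 -> FAULT, frames=[4,2,1,-] (faults so far: 3)
  step 4: ref 6 -> FAULT, frames=[4,2,1,6] (faults so far: 4)
  step 5: ref 3 -> FAULT, evict 4, frames=[3,2,1,6] (faults so far: 5)
  step 6: ref 5 -> FAULT, evict 6, frames=[3,2,1,5] (faults so far: 6)
  step 7: ref 3 -> HIT, frames=[3,2,1,5] (faults so far: 6)
  step 8: ref 1 -> HIT, frames=[3,2,1,5] (faults so far: 6)
  step 9: ref 2 -> HIT, frames=[3,2,1,5] (faults so far: 6)
  step 10: ref 6 -> FAULT, evict 3, frames=[6,2,1,5] (faults so far: 7)
  step 11: ref 1 -> HIT, frames=[6,2,1,5] (faults so far: 7)
  step 12: ref 6 -> HIT, frames=[6,2,1,5] (faults so far: 7)
  step 13: ref 2 -> HIT, frames=[6,2,1,5] (faults so far: 7)
  step 14: ref 4 -> FAULT, evict 1, frames=[6,2,4,5] (faults so far: 8)
  step 15: ref 2 -> HIT, frames=[6,2,4,5] (faults so far: 8)
  Optimal total faults: 8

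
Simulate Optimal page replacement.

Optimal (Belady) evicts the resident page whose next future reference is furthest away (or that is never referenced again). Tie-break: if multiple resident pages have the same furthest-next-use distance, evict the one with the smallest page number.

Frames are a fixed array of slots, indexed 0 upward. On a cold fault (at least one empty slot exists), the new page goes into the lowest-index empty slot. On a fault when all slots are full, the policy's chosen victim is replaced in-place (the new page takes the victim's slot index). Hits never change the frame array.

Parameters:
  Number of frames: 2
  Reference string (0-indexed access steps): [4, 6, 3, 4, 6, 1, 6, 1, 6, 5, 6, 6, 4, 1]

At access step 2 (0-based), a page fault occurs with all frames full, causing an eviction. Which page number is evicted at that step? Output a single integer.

Step 0: ref 4 -> FAULT, frames=[4,-]
Step 1: ref 6 -> FAULT, frames=[4,6]
Step 2: ref 3 -> FAULT, evict 6, frames=[4,3]
At step 2: evicted page 6

Answer: 6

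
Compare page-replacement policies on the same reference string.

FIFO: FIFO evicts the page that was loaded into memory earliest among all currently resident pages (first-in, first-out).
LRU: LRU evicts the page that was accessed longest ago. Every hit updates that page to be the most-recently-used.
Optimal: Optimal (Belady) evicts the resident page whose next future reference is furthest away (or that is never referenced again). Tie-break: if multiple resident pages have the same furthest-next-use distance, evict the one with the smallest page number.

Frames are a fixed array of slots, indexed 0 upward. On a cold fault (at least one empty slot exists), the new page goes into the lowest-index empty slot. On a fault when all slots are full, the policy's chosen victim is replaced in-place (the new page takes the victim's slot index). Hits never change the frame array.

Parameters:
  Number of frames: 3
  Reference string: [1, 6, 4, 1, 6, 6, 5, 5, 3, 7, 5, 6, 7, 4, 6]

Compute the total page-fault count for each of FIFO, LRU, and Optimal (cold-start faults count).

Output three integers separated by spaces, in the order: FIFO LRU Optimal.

Answer: 8 8 7

Derivation:
--- FIFO ---
  step 0: ref 1 -> FAULT, frames=[1,-,-] (faults so far: 1)
  step 1: ref 6 -> FAULT, frames=[1,6,-] (faults so far: 2)
  step 2: ref 4 -> FAULT, frames=[1,6,4] (faults so far: 3)
  step 3: ref 1 -> HIT, frames=[1,6,4] (faults so far: 3)
  step 4: ref 6 -> HIT, frames=[1,6,4] (faults so far: 3)
  step 5: ref 6 -> HIT, frames=[1,6,4] (faults so far: 3)
  step 6: ref 5 -> FAULT, evict 1, frames=[5,6,4] (faults so far: 4)
  step 7: ref 5 -> HIT, frames=[5,6,4] (faults so far: 4)
  step 8: ref 3 -> FAULT, evict 6, frames=[5,3,4] (faults so far: 5)
  step 9: ref 7 -> FAULT, evict 4, frames=[5,3,7] (faults so far: 6)
  step 10: ref 5 -> HIT, frames=[5,3,7] (faults so far: 6)
  step 11: ref 6 -> FAULT, evict 5, frames=[6,3,7] (faults so far: 7)
  step 12: ref 7 -> HIT, frames=[6,3,7] (faults so far: 7)
  step 13: ref 4 -> FAULT, evict 3, frames=[6,4,7] (faults so far: 8)
  step 14: ref 6 -> HIT, frames=[6,4,7] (faults so far: 8)
  FIFO total faults: 8
--- LRU ---
  step 0: ref 1 -> FAULT, frames=[1,-,-] (faults so far: 1)
  step 1: ref 6 -> FAULT, frames=[1,6,-] (faults so far: 2)
  step 2: ref 4 -> FAULT, frames=[1,6,4] (faults so far: 3)
  step 3: ref 1 -> HIT, frames=[1,6,4] (faults so far: 3)
  step 4: ref 6 -> HIT, frames=[1,6,4] (faults so far: 3)
  step 5: ref 6 -> HIT, frames=[1,6,4] (faults so far: 3)
  step 6: ref 5 -> FAULT, evict 4, frames=[1,6,5] (faults so far: 4)
  step 7: ref 5 -> HIT, frames=[1,6,5] (faults so far: 4)
  step 8: ref 3 -> FAULT, evict 1, frames=[3,6,5] (faults so far: 5)
  step 9: ref 7 -> FAULT, evict 6, frames=[3,7,5] (faults so far: 6)
  step 10: ref 5 -> HIT, frames=[3,7,5] (faults so far: 6)
  step 11: ref 6 -> FAULT, evict 3, frames=[6,7,5] (faults so far: 7)
  step 12: ref 7 -> HIT, frames=[6,7,5] (faults so far: 7)
  step 13: ref 4 -> FAULT, evict 5, frames=[6,7,4] (faults so far: 8)
  step 14: ref 6 -> HIT, frames=[6,7,4] (faults so far: 8)
  LRU total faults: 8
--- Optimal ---
  step 0: ref 1 -> FAULT, frames=[1,-,-] (faults so far: 1)
  step 1: ref 6 -> FAULT, frames=[1,6,-] (faults so far: 2)
  step 2: ref 4 -> FAULT, frames=[1,6,4] (faults so far: 3)
  step 3: ref 1 -> HIT, frames=[1,6,4] (faults so far: 3)
  step 4: ref 6 -> HIT, frames=[1,6,4] (faults so far: 3)
  step 5: ref 6 -> HIT, frames=[1,6,4] (faults so far: 3)
  step 6: ref 5 -> FAULT, evict 1, frames=[5,6,4] (faults so far: 4)
  step 7: ref 5 -> HIT, frames=[5,6,4] (faults so far: 4)
  step 8: ref 3 -> FAULT, evict 4, frames=[5,6,3] (faults so far: 5)
  step 9: ref 7 -> FAULT, evict 3, frames=[5,6,7] (faults so far: 6)
  step 10: ref 5 -> HIT, frames=[5,6,7] (faults so far: 6)
  step 11: ref 6 -> HIT, frames=[5,6,7] (faults so far: 6)
  step 12: ref 7 -> HIT, frames=[5,6,7] (faults so far: 6)
  step 13: ref 4 -> FAULT, evict 5, frames=[4,6,7] (faults so far: 7)
  step 14: ref 6 -> HIT, frames=[4,6,7] (faults so far: 7)
  Optimal total faults: 7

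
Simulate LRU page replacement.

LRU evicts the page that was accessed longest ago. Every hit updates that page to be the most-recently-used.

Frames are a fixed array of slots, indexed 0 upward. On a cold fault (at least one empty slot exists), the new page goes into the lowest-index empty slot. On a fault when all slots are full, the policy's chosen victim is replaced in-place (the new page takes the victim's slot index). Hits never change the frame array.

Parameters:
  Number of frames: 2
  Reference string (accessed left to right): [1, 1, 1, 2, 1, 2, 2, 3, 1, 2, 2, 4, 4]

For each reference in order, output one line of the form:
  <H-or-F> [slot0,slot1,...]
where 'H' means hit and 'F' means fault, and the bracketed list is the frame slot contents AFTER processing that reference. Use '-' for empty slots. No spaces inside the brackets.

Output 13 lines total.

F [1,-]
H [1,-]
H [1,-]
F [1,2]
H [1,2]
H [1,2]
H [1,2]
F [3,2]
F [3,1]
F [2,1]
H [2,1]
F [2,4]
H [2,4]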